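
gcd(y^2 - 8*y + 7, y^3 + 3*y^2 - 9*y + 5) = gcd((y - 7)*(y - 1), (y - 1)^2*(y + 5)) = y - 1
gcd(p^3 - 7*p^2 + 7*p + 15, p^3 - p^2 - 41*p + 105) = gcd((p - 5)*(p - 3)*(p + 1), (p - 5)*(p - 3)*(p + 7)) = p^2 - 8*p + 15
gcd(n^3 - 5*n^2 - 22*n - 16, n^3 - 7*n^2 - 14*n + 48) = n - 8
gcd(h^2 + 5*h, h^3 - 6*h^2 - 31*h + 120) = h + 5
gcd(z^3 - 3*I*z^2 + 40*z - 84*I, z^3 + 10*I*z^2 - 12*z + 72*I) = z^2 + 4*I*z + 12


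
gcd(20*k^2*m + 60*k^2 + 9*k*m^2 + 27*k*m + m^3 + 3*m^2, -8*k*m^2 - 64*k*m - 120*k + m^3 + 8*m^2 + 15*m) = m + 3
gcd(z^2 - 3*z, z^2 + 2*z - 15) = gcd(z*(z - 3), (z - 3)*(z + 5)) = z - 3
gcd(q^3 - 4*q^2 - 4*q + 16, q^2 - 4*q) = q - 4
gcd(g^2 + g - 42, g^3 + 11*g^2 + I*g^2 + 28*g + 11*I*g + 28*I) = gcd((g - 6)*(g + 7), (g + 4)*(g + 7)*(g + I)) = g + 7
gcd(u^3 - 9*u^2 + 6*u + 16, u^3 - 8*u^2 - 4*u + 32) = u^2 - 10*u + 16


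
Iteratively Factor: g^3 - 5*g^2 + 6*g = (g)*(g^2 - 5*g + 6) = g*(g - 3)*(g - 2)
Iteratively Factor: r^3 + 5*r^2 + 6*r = (r + 3)*(r^2 + 2*r) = (r + 2)*(r + 3)*(r)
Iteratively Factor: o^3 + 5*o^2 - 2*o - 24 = (o + 4)*(o^2 + o - 6) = (o - 2)*(o + 4)*(o + 3)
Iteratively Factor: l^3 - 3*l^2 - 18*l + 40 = (l - 5)*(l^2 + 2*l - 8) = (l - 5)*(l + 4)*(l - 2)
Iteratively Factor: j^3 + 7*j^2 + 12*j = (j + 3)*(j^2 + 4*j) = j*(j + 3)*(j + 4)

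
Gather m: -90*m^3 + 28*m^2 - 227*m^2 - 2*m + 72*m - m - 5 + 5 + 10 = -90*m^3 - 199*m^2 + 69*m + 10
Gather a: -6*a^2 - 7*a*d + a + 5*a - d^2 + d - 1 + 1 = -6*a^2 + a*(6 - 7*d) - d^2 + d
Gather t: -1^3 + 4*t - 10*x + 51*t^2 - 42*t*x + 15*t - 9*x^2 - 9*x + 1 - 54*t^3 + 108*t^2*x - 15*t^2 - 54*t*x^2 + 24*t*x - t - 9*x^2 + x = -54*t^3 + t^2*(108*x + 36) + t*(-54*x^2 - 18*x + 18) - 18*x^2 - 18*x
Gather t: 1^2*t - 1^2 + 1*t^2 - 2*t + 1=t^2 - t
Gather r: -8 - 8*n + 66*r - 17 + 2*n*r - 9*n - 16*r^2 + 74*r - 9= -17*n - 16*r^2 + r*(2*n + 140) - 34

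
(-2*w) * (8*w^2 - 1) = -16*w^3 + 2*w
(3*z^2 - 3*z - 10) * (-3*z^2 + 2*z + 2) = -9*z^4 + 15*z^3 + 30*z^2 - 26*z - 20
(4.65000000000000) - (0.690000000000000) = 3.96000000000000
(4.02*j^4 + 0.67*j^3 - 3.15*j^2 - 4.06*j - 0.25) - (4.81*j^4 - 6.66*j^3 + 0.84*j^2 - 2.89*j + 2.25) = -0.79*j^4 + 7.33*j^3 - 3.99*j^2 - 1.17*j - 2.5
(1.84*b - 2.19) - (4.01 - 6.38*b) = 8.22*b - 6.2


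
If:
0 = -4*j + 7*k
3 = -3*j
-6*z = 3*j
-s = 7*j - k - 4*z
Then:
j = -1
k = -4/7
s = 59/7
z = 1/2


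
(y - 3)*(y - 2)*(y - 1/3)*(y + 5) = y^4 - y^3/3 - 19*y^2 + 109*y/3 - 10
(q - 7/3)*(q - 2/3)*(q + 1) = q^3 - 2*q^2 - 13*q/9 + 14/9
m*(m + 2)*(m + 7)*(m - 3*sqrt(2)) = m^4 - 3*sqrt(2)*m^3 + 9*m^3 - 27*sqrt(2)*m^2 + 14*m^2 - 42*sqrt(2)*m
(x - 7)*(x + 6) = x^2 - x - 42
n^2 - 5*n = n*(n - 5)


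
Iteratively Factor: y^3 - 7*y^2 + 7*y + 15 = (y - 3)*(y^2 - 4*y - 5) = (y - 5)*(y - 3)*(y + 1)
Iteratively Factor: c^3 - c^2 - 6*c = (c + 2)*(c^2 - 3*c) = c*(c + 2)*(c - 3)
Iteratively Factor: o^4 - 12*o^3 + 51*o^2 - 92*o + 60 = (o - 5)*(o^3 - 7*o^2 + 16*o - 12) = (o - 5)*(o - 3)*(o^2 - 4*o + 4) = (o - 5)*(o - 3)*(o - 2)*(o - 2)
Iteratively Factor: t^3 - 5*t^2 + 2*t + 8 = (t - 4)*(t^2 - t - 2) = (t - 4)*(t - 2)*(t + 1)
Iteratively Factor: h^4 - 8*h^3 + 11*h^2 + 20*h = (h - 4)*(h^3 - 4*h^2 - 5*h) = h*(h - 4)*(h^2 - 4*h - 5) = h*(h - 4)*(h + 1)*(h - 5)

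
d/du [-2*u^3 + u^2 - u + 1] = -6*u^2 + 2*u - 1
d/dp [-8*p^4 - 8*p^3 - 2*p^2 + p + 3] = -32*p^3 - 24*p^2 - 4*p + 1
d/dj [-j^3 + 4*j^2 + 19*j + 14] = -3*j^2 + 8*j + 19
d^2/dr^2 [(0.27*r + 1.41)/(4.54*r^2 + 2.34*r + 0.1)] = ((0.27*r + 1.41)*(9.08*r + 2.34)*(18.16*r + 4.68) - (7.3548*r + 14.0664)*(4.54*r^2 + 2.34*r + 0.1))/(4.54*r^2 + 2.34*r + 0.1)^3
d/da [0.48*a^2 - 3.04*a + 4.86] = 0.96*a - 3.04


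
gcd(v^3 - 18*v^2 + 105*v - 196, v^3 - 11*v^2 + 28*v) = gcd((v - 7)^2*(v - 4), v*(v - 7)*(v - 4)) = v^2 - 11*v + 28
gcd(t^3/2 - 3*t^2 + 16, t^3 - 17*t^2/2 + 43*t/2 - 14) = t - 4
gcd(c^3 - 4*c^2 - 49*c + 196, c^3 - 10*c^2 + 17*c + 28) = c^2 - 11*c + 28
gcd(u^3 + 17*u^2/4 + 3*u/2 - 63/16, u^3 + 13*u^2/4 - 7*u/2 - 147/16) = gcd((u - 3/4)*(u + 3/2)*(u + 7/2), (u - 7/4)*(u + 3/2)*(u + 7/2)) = u^2 + 5*u + 21/4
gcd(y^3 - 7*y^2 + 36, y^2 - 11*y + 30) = y - 6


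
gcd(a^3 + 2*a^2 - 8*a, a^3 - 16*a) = a^2 + 4*a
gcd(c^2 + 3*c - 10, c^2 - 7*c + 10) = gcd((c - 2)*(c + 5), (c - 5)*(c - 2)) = c - 2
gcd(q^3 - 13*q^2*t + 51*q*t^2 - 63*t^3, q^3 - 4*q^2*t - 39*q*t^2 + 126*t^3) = q^2 - 10*q*t + 21*t^2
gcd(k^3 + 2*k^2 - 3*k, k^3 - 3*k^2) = k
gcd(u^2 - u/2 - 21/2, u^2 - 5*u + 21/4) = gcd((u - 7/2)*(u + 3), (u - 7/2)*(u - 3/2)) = u - 7/2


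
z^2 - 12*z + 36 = (z - 6)^2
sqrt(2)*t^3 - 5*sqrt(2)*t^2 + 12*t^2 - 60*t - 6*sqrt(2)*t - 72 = (t - 6)*(t + 6*sqrt(2))*(sqrt(2)*t + sqrt(2))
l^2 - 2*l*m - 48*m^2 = (l - 8*m)*(l + 6*m)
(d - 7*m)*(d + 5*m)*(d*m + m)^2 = d^4*m^2 - 2*d^3*m^3 + 2*d^3*m^2 - 35*d^2*m^4 - 4*d^2*m^3 + d^2*m^2 - 70*d*m^4 - 2*d*m^3 - 35*m^4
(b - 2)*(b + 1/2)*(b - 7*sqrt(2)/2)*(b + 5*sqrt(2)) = b^4 - 3*b^3/2 + 3*sqrt(2)*b^3/2 - 36*b^2 - 9*sqrt(2)*b^2/4 - 3*sqrt(2)*b/2 + 105*b/2 + 35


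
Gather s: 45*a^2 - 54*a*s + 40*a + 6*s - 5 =45*a^2 + 40*a + s*(6 - 54*a) - 5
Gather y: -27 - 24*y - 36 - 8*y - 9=-32*y - 72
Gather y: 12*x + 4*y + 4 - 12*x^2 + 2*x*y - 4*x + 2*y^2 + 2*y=-12*x^2 + 8*x + 2*y^2 + y*(2*x + 6) + 4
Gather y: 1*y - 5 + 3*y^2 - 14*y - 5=3*y^2 - 13*y - 10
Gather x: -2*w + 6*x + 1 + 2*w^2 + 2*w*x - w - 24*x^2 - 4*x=2*w^2 - 3*w - 24*x^2 + x*(2*w + 2) + 1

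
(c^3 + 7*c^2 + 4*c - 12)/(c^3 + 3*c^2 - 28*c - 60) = (c - 1)/(c - 5)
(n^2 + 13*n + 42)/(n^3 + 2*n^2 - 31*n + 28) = (n + 6)/(n^2 - 5*n + 4)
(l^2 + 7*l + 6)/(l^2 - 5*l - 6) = (l + 6)/(l - 6)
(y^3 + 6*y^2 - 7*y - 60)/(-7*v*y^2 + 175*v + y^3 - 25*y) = (y^2 + y - 12)/(-7*v*y + 35*v + y^2 - 5*y)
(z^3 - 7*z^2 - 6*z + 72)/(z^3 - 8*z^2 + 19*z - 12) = (z^2 - 3*z - 18)/(z^2 - 4*z + 3)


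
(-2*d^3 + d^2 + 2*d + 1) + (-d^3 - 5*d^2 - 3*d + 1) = -3*d^3 - 4*d^2 - d + 2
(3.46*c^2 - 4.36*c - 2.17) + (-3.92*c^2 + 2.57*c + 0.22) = -0.46*c^2 - 1.79*c - 1.95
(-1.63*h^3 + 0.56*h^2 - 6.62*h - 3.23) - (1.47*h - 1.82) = -1.63*h^3 + 0.56*h^2 - 8.09*h - 1.41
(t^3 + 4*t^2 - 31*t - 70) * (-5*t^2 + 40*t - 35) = -5*t^5 + 20*t^4 + 280*t^3 - 1030*t^2 - 1715*t + 2450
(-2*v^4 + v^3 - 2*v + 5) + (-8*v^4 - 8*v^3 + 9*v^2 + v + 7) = -10*v^4 - 7*v^3 + 9*v^2 - v + 12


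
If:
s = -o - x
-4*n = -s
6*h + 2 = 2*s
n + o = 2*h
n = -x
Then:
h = -1/7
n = 1/7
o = -3/7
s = 4/7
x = -1/7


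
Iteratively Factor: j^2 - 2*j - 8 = (j + 2)*(j - 4)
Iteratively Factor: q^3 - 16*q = (q - 4)*(q^2 + 4*q) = q*(q - 4)*(q + 4)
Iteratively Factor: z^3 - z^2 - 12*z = (z)*(z^2 - z - 12) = z*(z - 4)*(z + 3)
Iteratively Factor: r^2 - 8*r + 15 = (r - 5)*(r - 3)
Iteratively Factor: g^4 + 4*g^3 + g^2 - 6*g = (g - 1)*(g^3 + 5*g^2 + 6*g) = (g - 1)*(g + 2)*(g^2 + 3*g) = g*(g - 1)*(g + 2)*(g + 3)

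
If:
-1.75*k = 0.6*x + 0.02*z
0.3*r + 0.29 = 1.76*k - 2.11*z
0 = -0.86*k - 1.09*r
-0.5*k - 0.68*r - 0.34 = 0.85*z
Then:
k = -0.29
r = 0.23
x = 0.86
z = -0.41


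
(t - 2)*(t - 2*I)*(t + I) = t^3 - 2*t^2 - I*t^2 + 2*t + 2*I*t - 4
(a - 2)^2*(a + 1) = a^3 - 3*a^2 + 4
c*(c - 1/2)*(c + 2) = c^3 + 3*c^2/2 - c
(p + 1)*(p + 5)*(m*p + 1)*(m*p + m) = m^2*p^4 + 7*m^2*p^3 + 11*m^2*p^2 + 5*m^2*p + m*p^3 + 7*m*p^2 + 11*m*p + 5*m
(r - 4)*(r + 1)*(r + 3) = r^3 - 13*r - 12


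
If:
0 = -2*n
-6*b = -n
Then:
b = 0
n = 0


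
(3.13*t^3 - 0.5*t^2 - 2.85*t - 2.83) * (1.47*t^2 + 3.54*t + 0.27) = 4.6011*t^5 + 10.3452*t^4 - 5.1144*t^3 - 14.3841*t^2 - 10.7877*t - 0.7641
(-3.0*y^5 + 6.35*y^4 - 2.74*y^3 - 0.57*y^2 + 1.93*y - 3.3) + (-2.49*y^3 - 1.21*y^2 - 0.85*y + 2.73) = -3.0*y^5 + 6.35*y^4 - 5.23*y^3 - 1.78*y^2 + 1.08*y - 0.57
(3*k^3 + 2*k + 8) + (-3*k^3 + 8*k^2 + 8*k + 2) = 8*k^2 + 10*k + 10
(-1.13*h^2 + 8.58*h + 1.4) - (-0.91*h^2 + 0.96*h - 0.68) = -0.22*h^2 + 7.62*h + 2.08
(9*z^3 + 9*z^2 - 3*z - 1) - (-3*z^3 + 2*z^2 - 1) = 12*z^3 + 7*z^2 - 3*z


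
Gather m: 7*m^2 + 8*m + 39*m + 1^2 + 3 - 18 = 7*m^2 + 47*m - 14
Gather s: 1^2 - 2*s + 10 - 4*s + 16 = 27 - 6*s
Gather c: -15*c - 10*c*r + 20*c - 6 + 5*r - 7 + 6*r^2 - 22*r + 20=c*(5 - 10*r) + 6*r^2 - 17*r + 7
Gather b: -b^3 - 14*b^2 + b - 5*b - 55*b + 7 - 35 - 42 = -b^3 - 14*b^2 - 59*b - 70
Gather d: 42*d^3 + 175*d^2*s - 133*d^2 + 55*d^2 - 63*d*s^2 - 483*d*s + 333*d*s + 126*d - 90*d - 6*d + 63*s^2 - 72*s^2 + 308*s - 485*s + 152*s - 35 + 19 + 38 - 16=42*d^3 + d^2*(175*s - 78) + d*(-63*s^2 - 150*s + 30) - 9*s^2 - 25*s + 6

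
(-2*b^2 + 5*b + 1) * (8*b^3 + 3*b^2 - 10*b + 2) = -16*b^5 + 34*b^4 + 43*b^3 - 51*b^2 + 2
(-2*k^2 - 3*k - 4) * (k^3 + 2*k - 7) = -2*k^5 - 3*k^4 - 8*k^3 + 8*k^2 + 13*k + 28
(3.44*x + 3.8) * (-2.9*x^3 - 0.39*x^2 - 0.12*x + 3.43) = -9.976*x^4 - 12.3616*x^3 - 1.8948*x^2 + 11.3432*x + 13.034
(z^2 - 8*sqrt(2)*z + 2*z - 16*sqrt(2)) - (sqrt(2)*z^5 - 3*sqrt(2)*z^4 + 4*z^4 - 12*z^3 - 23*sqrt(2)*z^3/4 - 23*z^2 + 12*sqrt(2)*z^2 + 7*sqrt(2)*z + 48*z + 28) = -sqrt(2)*z^5 - 4*z^4 + 3*sqrt(2)*z^4 + 23*sqrt(2)*z^3/4 + 12*z^3 - 12*sqrt(2)*z^2 + 24*z^2 - 46*z - 15*sqrt(2)*z - 28 - 16*sqrt(2)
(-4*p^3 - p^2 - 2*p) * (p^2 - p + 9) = -4*p^5 + 3*p^4 - 37*p^3 - 7*p^2 - 18*p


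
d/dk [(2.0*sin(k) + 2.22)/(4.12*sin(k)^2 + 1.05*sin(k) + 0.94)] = (-18.2928*sin(k) + 4.12*cos(2*k) - 4.571)*cos(k)/(4.12*sin(k)^2 + 1.05*sin(k) + 0.94)^2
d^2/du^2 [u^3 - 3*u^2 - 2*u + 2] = 6*u - 6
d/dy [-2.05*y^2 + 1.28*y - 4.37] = 1.28 - 4.1*y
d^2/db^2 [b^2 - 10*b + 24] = 2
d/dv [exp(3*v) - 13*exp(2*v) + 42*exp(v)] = (3*exp(2*v) - 26*exp(v) + 42)*exp(v)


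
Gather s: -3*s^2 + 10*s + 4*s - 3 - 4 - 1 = -3*s^2 + 14*s - 8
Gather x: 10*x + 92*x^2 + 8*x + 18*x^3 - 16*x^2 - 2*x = 18*x^3 + 76*x^2 + 16*x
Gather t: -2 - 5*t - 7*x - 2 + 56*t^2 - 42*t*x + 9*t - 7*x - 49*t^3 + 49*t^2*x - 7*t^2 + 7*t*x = -49*t^3 + t^2*(49*x + 49) + t*(4 - 35*x) - 14*x - 4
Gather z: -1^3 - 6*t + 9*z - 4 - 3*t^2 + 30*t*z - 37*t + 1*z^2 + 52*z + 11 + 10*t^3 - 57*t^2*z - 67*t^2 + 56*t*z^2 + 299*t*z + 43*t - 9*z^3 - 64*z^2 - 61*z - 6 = 10*t^3 - 70*t^2 - 9*z^3 + z^2*(56*t - 63) + z*(-57*t^2 + 329*t)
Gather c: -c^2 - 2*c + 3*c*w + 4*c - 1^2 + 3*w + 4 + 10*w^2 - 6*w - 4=-c^2 + c*(3*w + 2) + 10*w^2 - 3*w - 1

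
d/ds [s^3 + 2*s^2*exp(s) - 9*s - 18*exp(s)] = 2*s^2*exp(s) + 3*s^2 + 4*s*exp(s) - 18*exp(s) - 9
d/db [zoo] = 0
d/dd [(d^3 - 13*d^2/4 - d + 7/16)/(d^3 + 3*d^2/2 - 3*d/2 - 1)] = (38*d^2 - 46*d + 53)/(8*(d^4 + 2*d^3 - 3*d^2 - 4*d + 4))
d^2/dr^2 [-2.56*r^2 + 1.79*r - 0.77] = -5.12000000000000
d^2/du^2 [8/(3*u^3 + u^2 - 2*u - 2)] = 16*(-(9*u + 1)*(3*u^3 + u^2 - 2*u - 2) + (9*u^2 + 2*u - 2)^2)/(3*u^3 + u^2 - 2*u - 2)^3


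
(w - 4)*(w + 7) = w^2 + 3*w - 28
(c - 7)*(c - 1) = c^2 - 8*c + 7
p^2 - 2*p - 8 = (p - 4)*(p + 2)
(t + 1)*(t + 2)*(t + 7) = t^3 + 10*t^2 + 23*t + 14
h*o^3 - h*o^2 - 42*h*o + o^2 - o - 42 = (o - 7)*(o + 6)*(h*o + 1)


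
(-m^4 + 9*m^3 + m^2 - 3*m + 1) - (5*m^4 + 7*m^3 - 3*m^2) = -6*m^4 + 2*m^3 + 4*m^2 - 3*m + 1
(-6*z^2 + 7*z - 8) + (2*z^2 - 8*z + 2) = -4*z^2 - z - 6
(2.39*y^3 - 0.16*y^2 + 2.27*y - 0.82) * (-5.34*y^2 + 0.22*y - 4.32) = -12.7626*y^5 + 1.3802*y^4 - 22.4818*y^3 + 5.5694*y^2 - 9.9868*y + 3.5424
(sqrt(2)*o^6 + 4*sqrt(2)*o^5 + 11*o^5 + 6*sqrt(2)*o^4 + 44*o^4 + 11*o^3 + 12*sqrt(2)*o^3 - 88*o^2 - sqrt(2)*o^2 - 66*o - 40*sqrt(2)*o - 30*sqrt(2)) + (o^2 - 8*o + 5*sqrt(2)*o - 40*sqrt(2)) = sqrt(2)*o^6 + 4*sqrt(2)*o^5 + 11*o^5 + 6*sqrt(2)*o^4 + 44*o^4 + 11*o^3 + 12*sqrt(2)*o^3 - 87*o^2 - sqrt(2)*o^2 - 74*o - 35*sqrt(2)*o - 70*sqrt(2)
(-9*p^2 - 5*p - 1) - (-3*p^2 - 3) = -6*p^2 - 5*p + 2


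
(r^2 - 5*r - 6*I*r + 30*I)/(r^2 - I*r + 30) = (r - 5)/(r + 5*I)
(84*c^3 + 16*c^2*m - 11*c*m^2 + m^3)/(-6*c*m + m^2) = -14*c^2/m - 5*c + m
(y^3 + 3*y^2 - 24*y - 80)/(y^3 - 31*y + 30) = (y^2 + 8*y + 16)/(y^2 + 5*y - 6)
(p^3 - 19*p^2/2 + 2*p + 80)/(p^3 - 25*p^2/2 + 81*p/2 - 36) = (2*p^2 - 3*p - 20)/(2*p^2 - 9*p + 9)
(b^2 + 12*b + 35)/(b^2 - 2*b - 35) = (b + 7)/(b - 7)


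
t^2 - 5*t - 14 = (t - 7)*(t + 2)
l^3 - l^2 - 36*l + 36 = (l - 6)*(l - 1)*(l + 6)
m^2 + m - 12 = (m - 3)*(m + 4)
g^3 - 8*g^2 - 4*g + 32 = (g - 8)*(g - 2)*(g + 2)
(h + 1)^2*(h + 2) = h^3 + 4*h^2 + 5*h + 2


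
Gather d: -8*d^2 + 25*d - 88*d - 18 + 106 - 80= -8*d^2 - 63*d + 8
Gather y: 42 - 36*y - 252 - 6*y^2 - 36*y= -6*y^2 - 72*y - 210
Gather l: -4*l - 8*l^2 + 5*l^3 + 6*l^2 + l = 5*l^3 - 2*l^2 - 3*l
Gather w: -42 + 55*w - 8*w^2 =-8*w^2 + 55*w - 42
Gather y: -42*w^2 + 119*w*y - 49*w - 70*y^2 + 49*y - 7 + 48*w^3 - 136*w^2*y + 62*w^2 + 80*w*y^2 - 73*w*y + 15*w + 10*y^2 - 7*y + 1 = 48*w^3 + 20*w^2 - 34*w + y^2*(80*w - 60) + y*(-136*w^2 + 46*w + 42) - 6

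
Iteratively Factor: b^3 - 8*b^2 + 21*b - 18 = (b - 2)*(b^2 - 6*b + 9) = (b - 3)*(b - 2)*(b - 3)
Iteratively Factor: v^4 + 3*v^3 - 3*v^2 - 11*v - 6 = (v + 1)*(v^3 + 2*v^2 - 5*v - 6) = (v + 1)^2*(v^2 + v - 6) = (v - 2)*(v + 1)^2*(v + 3)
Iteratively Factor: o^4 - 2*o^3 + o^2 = (o - 1)*(o^3 - o^2) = (o - 1)^2*(o^2) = o*(o - 1)^2*(o)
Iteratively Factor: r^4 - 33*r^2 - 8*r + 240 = (r + 4)*(r^3 - 4*r^2 - 17*r + 60) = (r - 5)*(r + 4)*(r^2 + r - 12) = (r - 5)*(r + 4)^2*(r - 3)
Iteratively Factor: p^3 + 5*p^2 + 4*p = (p + 4)*(p^2 + p) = p*(p + 4)*(p + 1)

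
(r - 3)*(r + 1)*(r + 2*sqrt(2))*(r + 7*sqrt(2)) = r^4 - 2*r^3 + 9*sqrt(2)*r^3 - 18*sqrt(2)*r^2 + 25*r^2 - 56*r - 27*sqrt(2)*r - 84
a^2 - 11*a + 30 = (a - 6)*(a - 5)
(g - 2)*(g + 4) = g^2 + 2*g - 8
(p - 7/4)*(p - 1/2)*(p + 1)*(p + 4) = p^4 + 11*p^3/4 - 51*p^2/8 - 37*p/8 + 7/2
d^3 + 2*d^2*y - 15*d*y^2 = d*(d - 3*y)*(d + 5*y)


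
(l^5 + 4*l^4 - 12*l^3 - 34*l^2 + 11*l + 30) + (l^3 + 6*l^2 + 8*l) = l^5 + 4*l^4 - 11*l^3 - 28*l^2 + 19*l + 30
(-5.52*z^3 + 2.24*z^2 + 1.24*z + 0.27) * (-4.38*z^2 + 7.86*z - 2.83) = 24.1776*z^5 - 53.1984*z^4 + 27.7968*z^3 + 2.2246*z^2 - 1.387*z - 0.7641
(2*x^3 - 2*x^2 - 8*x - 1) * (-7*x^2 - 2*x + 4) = -14*x^5 + 10*x^4 + 68*x^3 + 15*x^2 - 30*x - 4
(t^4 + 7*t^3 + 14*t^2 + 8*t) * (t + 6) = t^5 + 13*t^4 + 56*t^3 + 92*t^2 + 48*t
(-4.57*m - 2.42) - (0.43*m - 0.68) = -5.0*m - 1.74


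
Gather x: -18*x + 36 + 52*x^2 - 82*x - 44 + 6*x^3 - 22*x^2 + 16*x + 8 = 6*x^3 + 30*x^2 - 84*x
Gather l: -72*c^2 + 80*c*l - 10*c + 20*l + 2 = -72*c^2 - 10*c + l*(80*c + 20) + 2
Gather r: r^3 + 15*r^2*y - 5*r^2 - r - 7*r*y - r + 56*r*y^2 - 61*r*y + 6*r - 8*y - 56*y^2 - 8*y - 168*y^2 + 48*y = r^3 + r^2*(15*y - 5) + r*(56*y^2 - 68*y + 4) - 224*y^2 + 32*y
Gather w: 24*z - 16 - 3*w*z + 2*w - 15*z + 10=w*(2 - 3*z) + 9*z - 6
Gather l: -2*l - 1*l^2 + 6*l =-l^2 + 4*l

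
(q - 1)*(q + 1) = q^2 - 1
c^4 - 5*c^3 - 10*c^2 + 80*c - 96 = (c - 4)*(c - 3)*(c - 2)*(c + 4)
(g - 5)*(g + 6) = g^2 + g - 30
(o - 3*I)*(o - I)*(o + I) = o^3 - 3*I*o^2 + o - 3*I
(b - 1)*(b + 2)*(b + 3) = b^3 + 4*b^2 + b - 6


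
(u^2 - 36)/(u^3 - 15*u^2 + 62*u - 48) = (u + 6)/(u^2 - 9*u + 8)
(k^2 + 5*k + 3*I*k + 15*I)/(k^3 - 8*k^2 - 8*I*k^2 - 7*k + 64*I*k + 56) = (k^2 + k*(5 + 3*I) + 15*I)/(k^3 - 8*k^2*(1 + I) + k*(-7 + 64*I) + 56)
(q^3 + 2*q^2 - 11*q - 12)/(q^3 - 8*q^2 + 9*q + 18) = (q + 4)/(q - 6)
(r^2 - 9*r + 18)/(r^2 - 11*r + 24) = (r - 6)/(r - 8)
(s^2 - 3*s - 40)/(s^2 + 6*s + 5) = (s - 8)/(s + 1)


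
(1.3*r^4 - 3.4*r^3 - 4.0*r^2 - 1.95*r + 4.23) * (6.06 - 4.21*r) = -5.473*r^5 + 22.192*r^4 - 3.764*r^3 - 16.0305*r^2 - 29.6253*r + 25.6338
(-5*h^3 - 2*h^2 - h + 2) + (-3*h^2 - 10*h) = -5*h^3 - 5*h^2 - 11*h + 2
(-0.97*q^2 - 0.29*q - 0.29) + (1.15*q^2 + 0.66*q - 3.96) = 0.18*q^2 + 0.37*q - 4.25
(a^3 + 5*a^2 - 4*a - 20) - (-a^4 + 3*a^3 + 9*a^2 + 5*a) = a^4 - 2*a^3 - 4*a^2 - 9*a - 20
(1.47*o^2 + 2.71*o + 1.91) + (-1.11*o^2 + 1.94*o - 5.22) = 0.36*o^2 + 4.65*o - 3.31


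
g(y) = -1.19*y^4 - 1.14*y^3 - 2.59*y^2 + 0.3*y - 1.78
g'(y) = -4.76*y^3 - 3.42*y^2 - 5.18*y + 0.3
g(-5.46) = -952.66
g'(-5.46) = 701.42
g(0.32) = -2.00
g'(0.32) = -1.86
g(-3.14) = -108.65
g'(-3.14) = 130.21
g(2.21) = -54.46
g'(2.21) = -79.23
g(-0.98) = -4.59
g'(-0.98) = 6.57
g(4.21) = -505.32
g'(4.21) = -437.31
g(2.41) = -72.20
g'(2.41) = -98.68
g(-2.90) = -80.79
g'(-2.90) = 102.65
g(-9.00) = -7190.80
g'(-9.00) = 3239.94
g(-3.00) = -91.60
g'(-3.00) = 113.58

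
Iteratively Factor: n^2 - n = (n - 1)*(n)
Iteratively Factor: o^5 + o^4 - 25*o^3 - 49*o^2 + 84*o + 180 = (o - 5)*(o^4 + 6*o^3 + 5*o^2 - 24*o - 36) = (o - 5)*(o + 2)*(o^3 + 4*o^2 - 3*o - 18) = (o - 5)*(o + 2)*(o + 3)*(o^2 + o - 6) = (o - 5)*(o - 2)*(o + 2)*(o + 3)*(o + 3)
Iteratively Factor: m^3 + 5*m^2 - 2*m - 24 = (m - 2)*(m^2 + 7*m + 12) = (m - 2)*(m + 3)*(m + 4)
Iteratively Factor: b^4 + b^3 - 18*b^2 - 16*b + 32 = (b + 2)*(b^3 - b^2 - 16*b + 16) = (b + 2)*(b + 4)*(b^2 - 5*b + 4) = (b - 4)*(b + 2)*(b + 4)*(b - 1)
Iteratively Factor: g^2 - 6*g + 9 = (g - 3)*(g - 3)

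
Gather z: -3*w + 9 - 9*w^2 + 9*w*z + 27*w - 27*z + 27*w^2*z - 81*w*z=-9*w^2 + 24*w + z*(27*w^2 - 72*w - 27) + 9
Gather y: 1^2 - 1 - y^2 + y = -y^2 + y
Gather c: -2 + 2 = 0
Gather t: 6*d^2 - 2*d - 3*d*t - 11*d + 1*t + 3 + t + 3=6*d^2 - 13*d + t*(2 - 3*d) + 6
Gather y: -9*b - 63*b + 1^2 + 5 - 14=-72*b - 8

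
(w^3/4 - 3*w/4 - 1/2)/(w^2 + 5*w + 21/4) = (w^3 - 3*w - 2)/(4*w^2 + 20*w + 21)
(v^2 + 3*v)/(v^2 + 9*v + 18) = v/(v + 6)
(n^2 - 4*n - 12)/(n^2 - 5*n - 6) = (n + 2)/(n + 1)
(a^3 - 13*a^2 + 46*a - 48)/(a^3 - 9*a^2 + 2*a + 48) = (a - 2)/(a + 2)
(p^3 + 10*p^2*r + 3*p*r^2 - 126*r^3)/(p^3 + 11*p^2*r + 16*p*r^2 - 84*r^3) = (p - 3*r)/(p - 2*r)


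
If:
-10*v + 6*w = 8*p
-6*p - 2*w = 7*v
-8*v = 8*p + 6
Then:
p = -93/20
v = 39/10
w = 3/10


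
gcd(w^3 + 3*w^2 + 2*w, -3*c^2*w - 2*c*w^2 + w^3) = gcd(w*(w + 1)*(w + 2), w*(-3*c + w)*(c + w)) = w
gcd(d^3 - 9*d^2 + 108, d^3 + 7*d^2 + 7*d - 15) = d + 3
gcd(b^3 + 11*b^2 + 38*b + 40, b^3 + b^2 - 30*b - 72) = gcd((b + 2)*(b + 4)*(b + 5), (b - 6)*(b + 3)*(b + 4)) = b + 4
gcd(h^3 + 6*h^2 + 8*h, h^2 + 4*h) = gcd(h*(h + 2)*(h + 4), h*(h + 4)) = h^2 + 4*h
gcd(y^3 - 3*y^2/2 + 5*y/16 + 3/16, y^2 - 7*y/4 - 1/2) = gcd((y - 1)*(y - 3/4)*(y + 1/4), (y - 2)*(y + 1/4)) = y + 1/4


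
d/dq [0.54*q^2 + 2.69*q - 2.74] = 1.08*q + 2.69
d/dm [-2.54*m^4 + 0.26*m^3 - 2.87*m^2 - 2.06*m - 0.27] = -10.16*m^3 + 0.78*m^2 - 5.74*m - 2.06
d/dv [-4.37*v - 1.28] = -4.37000000000000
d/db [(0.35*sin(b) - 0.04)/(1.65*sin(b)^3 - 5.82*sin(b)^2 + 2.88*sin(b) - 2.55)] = (-1.155*sin(b)^3 + 2.235*sin(b)^2 - 0.4656*sin(b) - 0.7773)*cos(b)/(2.7225*sin(b)^6 - 19.206*sin(b)^5 + 43.3764*sin(b)^4 - 41.9382*sin(b)^3 + 37.9764*sin(b)^2 - 14.688*sin(b) + 6.5025)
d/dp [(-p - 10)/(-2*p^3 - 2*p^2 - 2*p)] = (p*(p^2 + p + 1) - (p + 10)*(3*p^2 + 2*p + 1))/(2*p^2*(p^2 + p + 1)^2)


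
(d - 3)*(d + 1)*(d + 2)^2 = d^4 + 2*d^3 - 7*d^2 - 20*d - 12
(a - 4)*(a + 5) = a^2 + a - 20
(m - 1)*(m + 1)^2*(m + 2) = m^4 + 3*m^3 + m^2 - 3*m - 2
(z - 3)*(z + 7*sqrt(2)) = z^2 - 3*z + 7*sqrt(2)*z - 21*sqrt(2)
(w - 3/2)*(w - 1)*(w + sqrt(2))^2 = w^4 - 5*w^3/2 + 2*sqrt(2)*w^3 - 5*sqrt(2)*w^2 + 7*w^2/2 - 5*w + 3*sqrt(2)*w + 3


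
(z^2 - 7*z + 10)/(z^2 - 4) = (z - 5)/(z + 2)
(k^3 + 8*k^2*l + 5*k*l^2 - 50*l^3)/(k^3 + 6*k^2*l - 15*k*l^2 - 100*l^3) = (k - 2*l)/(k - 4*l)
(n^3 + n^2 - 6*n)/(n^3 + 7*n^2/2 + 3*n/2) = 2*(n - 2)/(2*n + 1)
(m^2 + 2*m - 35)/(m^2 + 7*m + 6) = (m^2 + 2*m - 35)/(m^2 + 7*m + 6)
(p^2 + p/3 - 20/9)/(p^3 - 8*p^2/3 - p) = (-3*p^2 - p + 20/3)/(p*(-3*p^2 + 8*p + 3))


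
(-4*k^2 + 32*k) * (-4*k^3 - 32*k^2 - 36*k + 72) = 16*k^5 - 880*k^3 - 1440*k^2 + 2304*k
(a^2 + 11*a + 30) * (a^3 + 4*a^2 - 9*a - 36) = a^5 + 15*a^4 + 65*a^3 - 15*a^2 - 666*a - 1080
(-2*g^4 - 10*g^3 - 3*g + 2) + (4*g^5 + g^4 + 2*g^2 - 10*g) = 4*g^5 - g^4 - 10*g^3 + 2*g^2 - 13*g + 2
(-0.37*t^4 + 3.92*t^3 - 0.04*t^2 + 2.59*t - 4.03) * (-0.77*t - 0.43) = 0.2849*t^5 - 2.8593*t^4 - 1.6548*t^3 - 1.9771*t^2 + 1.9894*t + 1.7329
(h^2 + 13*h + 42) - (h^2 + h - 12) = 12*h + 54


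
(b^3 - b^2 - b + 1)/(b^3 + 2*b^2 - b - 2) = (b - 1)/(b + 2)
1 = 1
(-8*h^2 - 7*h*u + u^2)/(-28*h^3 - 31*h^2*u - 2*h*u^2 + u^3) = (-8*h + u)/(-28*h^2 - 3*h*u + u^2)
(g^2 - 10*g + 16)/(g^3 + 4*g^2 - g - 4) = (g^2 - 10*g + 16)/(g^3 + 4*g^2 - g - 4)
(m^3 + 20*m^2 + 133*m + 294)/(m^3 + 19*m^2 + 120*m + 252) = (m + 7)/(m + 6)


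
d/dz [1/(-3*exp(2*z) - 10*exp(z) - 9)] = (6*exp(z) + 10)*exp(z)/(3*exp(2*z) + 10*exp(z) + 9)^2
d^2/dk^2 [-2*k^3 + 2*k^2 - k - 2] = 4 - 12*k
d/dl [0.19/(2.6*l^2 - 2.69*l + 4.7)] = (0.5111 - 0.988*l)/(2.6*l^2 - 2.69*l + 4.7)^2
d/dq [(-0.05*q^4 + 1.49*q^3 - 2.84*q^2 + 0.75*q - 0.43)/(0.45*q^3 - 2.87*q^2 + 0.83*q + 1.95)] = (-0.0225*q^6 + 0.286999999999999*q^5 - 3.1228*q^4 + 1.4084*q^3 + 9.0923*q^2 - 13.5442*q + 1.8194)/(0.2025*q^6 - 2.583*q^5 + 8.9839*q^4 - 3.0092*q^3 - 10.5041*q^2 + 3.237*q + 3.8025)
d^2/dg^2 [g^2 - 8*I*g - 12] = 2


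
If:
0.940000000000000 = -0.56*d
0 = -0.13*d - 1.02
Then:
No Solution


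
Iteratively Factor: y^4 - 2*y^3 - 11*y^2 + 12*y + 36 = (y - 3)*(y^3 + y^2 - 8*y - 12) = (y - 3)^2*(y^2 + 4*y + 4) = (y - 3)^2*(y + 2)*(y + 2)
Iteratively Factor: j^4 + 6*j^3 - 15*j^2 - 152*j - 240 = (j + 4)*(j^3 + 2*j^2 - 23*j - 60) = (j - 5)*(j + 4)*(j^2 + 7*j + 12) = (j - 5)*(j + 4)^2*(j + 3)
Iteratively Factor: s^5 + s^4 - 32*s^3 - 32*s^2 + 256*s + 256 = (s + 4)*(s^4 - 3*s^3 - 20*s^2 + 48*s + 64) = (s + 1)*(s + 4)*(s^3 - 4*s^2 - 16*s + 64) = (s - 4)*(s + 1)*(s + 4)*(s^2 - 16) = (s - 4)*(s + 1)*(s + 4)^2*(s - 4)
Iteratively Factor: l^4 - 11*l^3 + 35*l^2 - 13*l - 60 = (l - 3)*(l^3 - 8*l^2 + 11*l + 20) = (l - 4)*(l - 3)*(l^2 - 4*l - 5) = (l - 5)*(l - 4)*(l - 3)*(l + 1)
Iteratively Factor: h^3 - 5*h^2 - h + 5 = (h + 1)*(h^2 - 6*h + 5) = (h - 5)*(h + 1)*(h - 1)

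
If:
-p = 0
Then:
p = 0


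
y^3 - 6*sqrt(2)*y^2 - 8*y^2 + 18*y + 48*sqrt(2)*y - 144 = (y - 8)*(y - 3*sqrt(2))^2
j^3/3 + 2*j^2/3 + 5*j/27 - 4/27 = (j/3 + 1/3)*(j - 1/3)*(j + 4/3)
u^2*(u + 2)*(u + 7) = u^4 + 9*u^3 + 14*u^2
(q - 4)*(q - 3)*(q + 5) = q^3 - 2*q^2 - 23*q + 60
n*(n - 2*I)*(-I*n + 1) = -I*n^3 - n^2 - 2*I*n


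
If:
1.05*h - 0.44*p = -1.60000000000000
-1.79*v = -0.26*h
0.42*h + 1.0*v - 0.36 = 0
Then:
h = 0.64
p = 5.16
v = 0.09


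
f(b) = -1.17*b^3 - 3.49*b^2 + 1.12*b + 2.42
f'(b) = -3.51*b^2 - 6.98*b + 1.12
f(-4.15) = 21.29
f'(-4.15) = -30.36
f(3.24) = -70.38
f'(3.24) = -58.34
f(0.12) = 2.50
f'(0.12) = 0.23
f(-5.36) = 76.32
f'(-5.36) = -62.31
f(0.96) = -0.76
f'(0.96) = -8.82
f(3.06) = -60.36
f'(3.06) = -53.11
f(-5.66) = 96.42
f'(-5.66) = -71.82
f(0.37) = 2.30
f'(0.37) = -1.94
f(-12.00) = 1508.18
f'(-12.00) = -420.56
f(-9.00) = 562.58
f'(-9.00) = -220.37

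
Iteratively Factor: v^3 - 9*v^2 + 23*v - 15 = (v - 1)*(v^2 - 8*v + 15) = (v - 5)*(v - 1)*(v - 3)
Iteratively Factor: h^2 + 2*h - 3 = (h - 1)*(h + 3)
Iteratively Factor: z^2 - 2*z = (z)*(z - 2)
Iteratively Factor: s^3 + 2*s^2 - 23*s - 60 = (s + 3)*(s^2 - s - 20) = (s - 5)*(s + 3)*(s + 4)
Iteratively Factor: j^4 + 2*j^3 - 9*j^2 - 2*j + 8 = (j + 1)*(j^3 + j^2 - 10*j + 8) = (j - 1)*(j + 1)*(j^2 + 2*j - 8) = (j - 1)*(j + 1)*(j + 4)*(j - 2)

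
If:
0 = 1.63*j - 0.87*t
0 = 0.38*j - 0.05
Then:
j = 0.13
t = 0.25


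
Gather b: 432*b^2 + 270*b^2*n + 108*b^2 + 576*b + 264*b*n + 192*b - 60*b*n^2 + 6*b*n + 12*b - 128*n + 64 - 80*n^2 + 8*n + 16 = b^2*(270*n + 540) + b*(-60*n^2 + 270*n + 780) - 80*n^2 - 120*n + 80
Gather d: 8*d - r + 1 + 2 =8*d - r + 3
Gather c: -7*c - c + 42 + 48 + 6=96 - 8*c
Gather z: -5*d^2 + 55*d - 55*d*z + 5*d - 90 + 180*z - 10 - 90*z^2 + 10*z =-5*d^2 + 60*d - 90*z^2 + z*(190 - 55*d) - 100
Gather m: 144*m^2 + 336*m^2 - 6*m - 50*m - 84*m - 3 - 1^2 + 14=480*m^2 - 140*m + 10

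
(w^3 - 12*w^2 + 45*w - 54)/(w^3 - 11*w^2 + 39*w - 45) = (w - 6)/(w - 5)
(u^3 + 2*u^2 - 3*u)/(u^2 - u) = u + 3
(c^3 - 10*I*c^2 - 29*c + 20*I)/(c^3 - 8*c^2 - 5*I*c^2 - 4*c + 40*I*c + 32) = (c - 5*I)/(c - 8)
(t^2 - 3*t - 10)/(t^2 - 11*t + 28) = (t^2 - 3*t - 10)/(t^2 - 11*t + 28)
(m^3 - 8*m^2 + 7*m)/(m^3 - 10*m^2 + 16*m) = (m^2 - 8*m + 7)/(m^2 - 10*m + 16)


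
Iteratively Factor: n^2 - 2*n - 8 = (n - 4)*(n + 2)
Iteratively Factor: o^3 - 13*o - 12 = (o - 4)*(o^2 + 4*o + 3) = (o - 4)*(o + 1)*(o + 3)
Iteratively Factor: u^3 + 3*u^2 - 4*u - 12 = (u + 2)*(u^2 + u - 6) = (u - 2)*(u + 2)*(u + 3)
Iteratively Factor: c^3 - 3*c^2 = (c)*(c^2 - 3*c) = c^2*(c - 3)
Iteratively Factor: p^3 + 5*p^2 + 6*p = (p + 2)*(p^2 + 3*p) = (p + 2)*(p + 3)*(p)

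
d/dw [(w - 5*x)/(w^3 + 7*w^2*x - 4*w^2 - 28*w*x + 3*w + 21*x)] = (w^3 + 7*w^2*x - 4*w^2 - 28*w*x + 3*w + 21*x - (w - 5*x)*(3*w^2 + 14*w*x - 8*w - 28*x + 3))/(w^3 + 7*w^2*x - 4*w^2 - 28*w*x + 3*w + 21*x)^2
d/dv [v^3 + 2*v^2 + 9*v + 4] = 3*v^2 + 4*v + 9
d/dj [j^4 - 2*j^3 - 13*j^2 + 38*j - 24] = 4*j^3 - 6*j^2 - 26*j + 38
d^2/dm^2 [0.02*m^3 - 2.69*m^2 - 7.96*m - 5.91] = 0.12*m - 5.38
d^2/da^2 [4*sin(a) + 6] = -4*sin(a)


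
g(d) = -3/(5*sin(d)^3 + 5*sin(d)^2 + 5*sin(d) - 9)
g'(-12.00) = 2.21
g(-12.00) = 0.73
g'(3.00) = -0.30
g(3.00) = 0.37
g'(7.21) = 71.67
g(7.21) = -3.98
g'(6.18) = 0.14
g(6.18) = 0.32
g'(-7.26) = 0.07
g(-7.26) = 0.24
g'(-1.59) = -0.00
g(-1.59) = 0.21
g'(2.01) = -3.03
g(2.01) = -0.90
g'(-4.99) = 0.98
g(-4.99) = -0.61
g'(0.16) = 0.32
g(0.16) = 0.37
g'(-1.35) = 0.03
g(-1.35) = 0.22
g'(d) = -3*(-15*sin(d)^2*cos(d) - 10*sin(d)*cos(d) - 5*cos(d))/(5*sin(d)^3 + 5*sin(d)^2 + 5*sin(d) - 9)^2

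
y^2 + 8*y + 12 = (y + 2)*(y + 6)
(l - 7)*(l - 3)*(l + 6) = l^3 - 4*l^2 - 39*l + 126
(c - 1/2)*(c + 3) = c^2 + 5*c/2 - 3/2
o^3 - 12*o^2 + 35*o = o*(o - 7)*(o - 5)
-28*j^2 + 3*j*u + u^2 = (-4*j + u)*(7*j + u)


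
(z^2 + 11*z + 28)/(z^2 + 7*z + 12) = (z + 7)/(z + 3)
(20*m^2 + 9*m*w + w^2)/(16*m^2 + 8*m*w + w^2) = (5*m + w)/(4*m + w)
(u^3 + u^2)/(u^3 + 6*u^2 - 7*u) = u*(u + 1)/(u^2 + 6*u - 7)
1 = 1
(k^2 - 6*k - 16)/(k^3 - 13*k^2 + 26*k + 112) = 1/(k - 7)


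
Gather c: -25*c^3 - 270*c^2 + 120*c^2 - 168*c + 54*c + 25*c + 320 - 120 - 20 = -25*c^3 - 150*c^2 - 89*c + 180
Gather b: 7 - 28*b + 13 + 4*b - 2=18 - 24*b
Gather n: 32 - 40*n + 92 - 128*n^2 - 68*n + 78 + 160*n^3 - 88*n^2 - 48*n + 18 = 160*n^3 - 216*n^2 - 156*n + 220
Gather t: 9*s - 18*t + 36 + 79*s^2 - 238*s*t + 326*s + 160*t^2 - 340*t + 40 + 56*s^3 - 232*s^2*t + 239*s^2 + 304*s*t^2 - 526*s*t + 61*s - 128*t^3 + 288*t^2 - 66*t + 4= 56*s^3 + 318*s^2 + 396*s - 128*t^3 + t^2*(304*s + 448) + t*(-232*s^2 - 764*s - 424) + 80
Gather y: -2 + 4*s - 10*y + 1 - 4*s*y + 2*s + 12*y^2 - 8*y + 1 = 6*s + 12*y^2 + y*(-4*s - 18)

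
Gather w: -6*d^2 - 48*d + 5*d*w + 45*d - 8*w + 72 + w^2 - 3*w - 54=-6*d^2 - 3*d + w^2 + w*(5*d - 11) + 18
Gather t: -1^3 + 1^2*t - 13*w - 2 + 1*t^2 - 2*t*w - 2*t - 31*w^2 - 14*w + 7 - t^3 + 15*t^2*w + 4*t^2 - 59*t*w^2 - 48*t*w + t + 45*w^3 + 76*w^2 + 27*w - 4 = -t^3 + t^2*(15*w + 5) + t*(-59*w^2 - 50*w) + 45*w^3 + 45*w^2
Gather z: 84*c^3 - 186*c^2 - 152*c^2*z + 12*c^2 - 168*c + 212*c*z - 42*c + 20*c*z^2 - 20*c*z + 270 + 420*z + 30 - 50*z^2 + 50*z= 84*c^3 - 174*c^2 - 210*c + z^2*(20*c - 50) + z*(-152*c^2 + 192*c + 470) + 300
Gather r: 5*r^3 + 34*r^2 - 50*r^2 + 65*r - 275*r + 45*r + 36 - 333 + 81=5*r^3 - 16*r^2 - 165*r - 216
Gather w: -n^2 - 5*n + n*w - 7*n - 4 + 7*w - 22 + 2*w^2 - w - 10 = -n^2 - 12*n + 2*w^2 + w*(n + 6) - 36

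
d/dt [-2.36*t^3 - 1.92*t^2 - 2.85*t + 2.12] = -7.08*t^2 - 3.84*t - 2.85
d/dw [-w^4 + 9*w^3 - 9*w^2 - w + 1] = -4*w^3 + 27*w^2 - 18*w - 1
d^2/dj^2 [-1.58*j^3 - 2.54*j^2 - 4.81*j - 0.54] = -9.48*j - 5.08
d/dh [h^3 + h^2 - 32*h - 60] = 3*h^2 + 2*h - 32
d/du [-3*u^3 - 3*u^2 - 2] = 3*u*(-3*u - 2)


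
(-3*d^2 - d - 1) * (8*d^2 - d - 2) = -24*d^4 - 5*d^3 - d^2 + 3*d + 2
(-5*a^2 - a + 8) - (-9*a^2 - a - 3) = 4*a^2 + 11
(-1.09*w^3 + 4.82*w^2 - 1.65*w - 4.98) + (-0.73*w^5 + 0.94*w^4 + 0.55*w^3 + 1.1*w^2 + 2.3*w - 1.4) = -0.73*w^5 + 0.94*w^4 - 0.54*w^3 + 5.92*w^2 + 0.65*w - 6.38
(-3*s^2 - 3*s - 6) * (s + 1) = -3*s^3 - 6*s^2 - 9*s - 6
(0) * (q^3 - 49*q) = 0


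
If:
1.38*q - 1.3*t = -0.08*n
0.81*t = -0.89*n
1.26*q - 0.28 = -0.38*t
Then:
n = -0.16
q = 0.17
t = 0.17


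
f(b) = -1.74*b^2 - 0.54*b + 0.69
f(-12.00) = -243.39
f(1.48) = -3.92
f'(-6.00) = 20.34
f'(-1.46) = 4.54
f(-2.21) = -6.61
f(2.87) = -15.19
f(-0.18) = 0.73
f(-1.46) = -2.23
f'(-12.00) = 41.22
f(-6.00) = -58.71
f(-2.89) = -12.28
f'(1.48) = -5.69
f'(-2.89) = 9.52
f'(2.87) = -10.53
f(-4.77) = -36.32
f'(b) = -3.48*b - 0.54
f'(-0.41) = 0.89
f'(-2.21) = 7.15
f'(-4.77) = 16.06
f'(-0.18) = 0.09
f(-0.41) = 0.62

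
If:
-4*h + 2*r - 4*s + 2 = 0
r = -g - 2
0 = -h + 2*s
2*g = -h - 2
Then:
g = -1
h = 0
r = -1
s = 0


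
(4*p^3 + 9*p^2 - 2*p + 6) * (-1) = -4*p^3 - 9*p^2 + 2*p - 6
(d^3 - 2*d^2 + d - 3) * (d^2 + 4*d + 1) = d^5 + 2*d^4 - 6*d^3 - d^2 - 11*d - 3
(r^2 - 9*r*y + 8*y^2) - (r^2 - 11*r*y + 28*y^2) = 2*r*y - 20*y^2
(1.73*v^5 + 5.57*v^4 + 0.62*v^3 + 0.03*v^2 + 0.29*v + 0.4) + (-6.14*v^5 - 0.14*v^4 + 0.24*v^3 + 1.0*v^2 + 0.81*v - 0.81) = -4.41*v^5 + 5.43*v^4 + 0.86*v^3 + 1.03*v^2 + 1.1*v - 0.41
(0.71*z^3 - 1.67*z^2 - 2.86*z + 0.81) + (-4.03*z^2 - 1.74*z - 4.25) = 0.71*z^3 - 5.7*z^2 - 4.6*z - 3.44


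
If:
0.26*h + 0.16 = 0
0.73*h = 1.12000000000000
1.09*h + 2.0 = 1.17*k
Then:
No Solution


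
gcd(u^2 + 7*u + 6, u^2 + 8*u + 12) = u + 6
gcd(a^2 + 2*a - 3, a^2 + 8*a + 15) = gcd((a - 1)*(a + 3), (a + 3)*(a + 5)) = a + 3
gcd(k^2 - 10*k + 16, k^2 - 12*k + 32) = k - 8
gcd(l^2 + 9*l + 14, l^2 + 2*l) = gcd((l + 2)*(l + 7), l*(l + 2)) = l + 2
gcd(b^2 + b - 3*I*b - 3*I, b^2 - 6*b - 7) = b + 1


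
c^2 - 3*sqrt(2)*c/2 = c*(c - 3*sqrt(2)/2)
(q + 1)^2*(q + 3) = q^3 + 5*q^2 + 7*q + 3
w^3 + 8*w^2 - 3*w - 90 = (w - 3)*(w + 5)*(w + 6)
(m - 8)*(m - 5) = m^2 - 13*m + 40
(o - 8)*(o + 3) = o^2 - 5*o - 24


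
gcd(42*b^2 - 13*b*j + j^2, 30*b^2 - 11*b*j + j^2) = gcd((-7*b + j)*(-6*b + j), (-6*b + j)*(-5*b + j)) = 6*b - j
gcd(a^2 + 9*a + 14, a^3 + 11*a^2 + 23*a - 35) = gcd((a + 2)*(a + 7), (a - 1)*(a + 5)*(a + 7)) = a + 7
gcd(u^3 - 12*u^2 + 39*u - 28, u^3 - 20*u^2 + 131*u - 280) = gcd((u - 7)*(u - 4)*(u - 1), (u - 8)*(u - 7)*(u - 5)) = u - 7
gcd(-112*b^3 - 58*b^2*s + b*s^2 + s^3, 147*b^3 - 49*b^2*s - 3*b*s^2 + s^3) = 7*b + s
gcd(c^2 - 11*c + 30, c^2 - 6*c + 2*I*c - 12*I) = c - 6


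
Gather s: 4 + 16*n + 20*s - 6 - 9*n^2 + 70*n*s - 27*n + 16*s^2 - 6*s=-9*n^2 - 11*n + 16*s^2 + s*(70*n + 14) - 2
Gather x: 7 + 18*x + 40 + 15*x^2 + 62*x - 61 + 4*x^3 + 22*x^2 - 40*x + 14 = 4*x^3 + 37*x^2 + 40*x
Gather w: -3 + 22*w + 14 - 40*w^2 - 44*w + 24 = -40*w^2 - 22*w + 35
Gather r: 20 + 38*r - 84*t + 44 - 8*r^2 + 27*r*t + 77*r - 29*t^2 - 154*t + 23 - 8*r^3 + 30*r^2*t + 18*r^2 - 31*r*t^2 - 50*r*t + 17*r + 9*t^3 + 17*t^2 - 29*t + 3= -8*r^3 + r^2*(30*t + 10) + r*(-31*t^2 - 23*t + 132) + 9*t^3 - 12*t^2 - 267*t + 90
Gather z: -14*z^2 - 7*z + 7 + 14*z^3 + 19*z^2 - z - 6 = 14*z^3 + 5*z^2 - 8*z + 1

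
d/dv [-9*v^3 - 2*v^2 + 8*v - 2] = -27*v^2 - 4*v + 8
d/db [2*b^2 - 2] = 4*b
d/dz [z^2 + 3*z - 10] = 2*z + 3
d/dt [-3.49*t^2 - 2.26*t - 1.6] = -6.98*t - 2.26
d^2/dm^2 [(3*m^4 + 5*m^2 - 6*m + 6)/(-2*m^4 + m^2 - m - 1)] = 2*(-78*m^8 + 180*m^7 - 193*m^6 + 33*m^5 + 192*m^4 - 167*m^3 + 21*m^2 + 36*m - 23)/(8*m^12 - 12*m^10 + 12*m^9 + 18*m^8 - 12*m^7 - 7*m^6 + 15*m^5 + 6*m^4 - 5*m^3 + 3*m + 1)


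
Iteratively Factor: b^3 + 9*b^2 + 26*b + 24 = (b + 2)*(b^2 + 7*b + 12) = (b + 2)*(b + 4)*(b + 3)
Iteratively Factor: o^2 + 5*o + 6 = (o + 2)*(o + 3)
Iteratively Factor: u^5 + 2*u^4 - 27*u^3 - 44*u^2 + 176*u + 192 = (u + 4)*(u^4 - 2*u^3 - 19*u^2 + 32*u + 48) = (u - 3)*(u + 4)*(u^3 + u^2 - 16*u - 16) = (u - 3)*(u + 1)*(u + 4)*(u^2 - 16) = (u - 3)*(u + 1)*(u + 4)^2*(u - 4)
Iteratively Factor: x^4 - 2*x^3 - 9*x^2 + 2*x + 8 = (x + 1)*(x^3 - 3*x^2 - 6*x + 8) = (x - 1)*(x + 1)*(x^2 - 2*x - 8) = (x - 4)*(x - 1)*(x + 1)*(x + 2)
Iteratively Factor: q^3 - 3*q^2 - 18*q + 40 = (q - 5)*(q^2 + 2*q - 8) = (q - 5)*(q - 2)*(q + 4)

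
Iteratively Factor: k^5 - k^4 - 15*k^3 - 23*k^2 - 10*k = (k)*(k^4 - k^3 - 15*k^2 - 23*k - 10) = k*(k + 1)*(k^3 - 2*k^2 - 13*k - 10) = k*(k - 5)*(k + 1)*(k^2 + 3*k + 2) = k*(k - 5)*(k + 1)^2*(k + 2)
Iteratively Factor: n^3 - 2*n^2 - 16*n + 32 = (n - 2)*(n^2 - 16) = (n - 4)*(n - 2)*(n + 4)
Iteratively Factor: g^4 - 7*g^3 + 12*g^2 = (g)*(g^3 - 7*g^2 + 12*g) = g^2*(g^2 - 7*g + 12) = g^2*(g - 3)*(g - 4)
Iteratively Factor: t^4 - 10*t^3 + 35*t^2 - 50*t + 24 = (t - 1)*(t^3 - 9*t^2 + 26*t - 24) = (t - 3)*(t - 1)*(t^2 - 6*t + 8) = (t - 4)*(t - 3)*(t - 1)*(t - 2)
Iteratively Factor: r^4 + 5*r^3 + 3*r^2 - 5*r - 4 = (r - 1)*(r^3 + 6*r^2 + 9*r + 4) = (r - 1)*(r + 1)*(r^2 + 5*r + 4) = (r - 1)*(r + 1)*(r + 4)*(r + 1)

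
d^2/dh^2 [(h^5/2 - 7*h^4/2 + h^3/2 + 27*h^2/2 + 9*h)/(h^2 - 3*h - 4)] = (3*h^4 - 40*h^3 + 192*h^2 - 384*h + 216)/(h^3 - 12*h^2 + 48*h - 64)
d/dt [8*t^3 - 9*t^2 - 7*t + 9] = 24*t^2 - 18*t - 7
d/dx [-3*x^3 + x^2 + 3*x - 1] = -9*x^2 + 2*x + 3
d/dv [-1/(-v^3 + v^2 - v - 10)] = (-3*v^2 + 2*v - 1)/(v^3 - v^2 + v + 10)^2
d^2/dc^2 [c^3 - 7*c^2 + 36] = 6*c - 14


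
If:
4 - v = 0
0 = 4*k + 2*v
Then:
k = -2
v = 4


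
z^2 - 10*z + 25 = (z - 5)^2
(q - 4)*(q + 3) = q^2 - q - 12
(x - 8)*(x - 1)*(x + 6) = x^3 - 3*x^2 - 46*x + 48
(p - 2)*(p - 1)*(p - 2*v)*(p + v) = p^4 - p^3*v - 3*p^3 - 2*p^2*v^2 + 3*p^2*v + 2*p^2 + 6*p*v^2 - 2*p*v - 4*v^2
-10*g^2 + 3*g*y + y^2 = (-2*g + y)*(5*g + y)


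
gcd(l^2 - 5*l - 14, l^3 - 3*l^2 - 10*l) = l + 2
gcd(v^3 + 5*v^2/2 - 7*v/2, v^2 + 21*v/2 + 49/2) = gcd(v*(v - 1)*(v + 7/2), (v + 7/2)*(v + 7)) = v + 7/2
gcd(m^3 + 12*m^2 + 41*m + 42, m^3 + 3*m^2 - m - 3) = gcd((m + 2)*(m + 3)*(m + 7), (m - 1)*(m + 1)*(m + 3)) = m + 3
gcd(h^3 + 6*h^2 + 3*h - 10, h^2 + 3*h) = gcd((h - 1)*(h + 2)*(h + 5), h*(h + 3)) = 1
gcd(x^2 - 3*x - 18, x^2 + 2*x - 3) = x + 3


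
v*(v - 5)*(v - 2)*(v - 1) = v^4 - 8*v^3 + 17*v^2 - 10*v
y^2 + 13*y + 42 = (y + 6)*(y + 7)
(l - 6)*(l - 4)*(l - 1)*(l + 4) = l^4 - 7*l^3 - 10*l^2 + 112*l - 96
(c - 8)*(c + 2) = c^2 - 6*c - 16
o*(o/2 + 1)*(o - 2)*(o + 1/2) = o^4/2 + o^3/4 - 2*o^2 - o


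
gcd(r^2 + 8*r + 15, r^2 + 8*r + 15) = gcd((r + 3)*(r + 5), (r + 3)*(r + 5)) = r^2 + 8*r + 15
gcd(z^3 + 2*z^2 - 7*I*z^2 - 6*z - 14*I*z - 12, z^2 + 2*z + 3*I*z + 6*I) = z + 2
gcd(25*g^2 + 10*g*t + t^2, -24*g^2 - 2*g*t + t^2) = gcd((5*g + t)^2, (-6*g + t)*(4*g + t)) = 1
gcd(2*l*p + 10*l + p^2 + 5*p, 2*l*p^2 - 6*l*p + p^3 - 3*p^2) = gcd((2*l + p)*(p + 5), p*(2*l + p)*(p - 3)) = 2*l + p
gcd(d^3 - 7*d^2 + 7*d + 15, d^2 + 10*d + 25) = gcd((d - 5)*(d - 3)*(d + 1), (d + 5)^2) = 1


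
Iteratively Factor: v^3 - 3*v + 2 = (v + 2)*(v^2 - 2*v + 1) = (v - 1)*(v + 2)*(v - 1)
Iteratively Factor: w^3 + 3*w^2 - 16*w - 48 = (w + 3)*(w^2 - 16) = (w - 4)*(w + 3)*(w + 4)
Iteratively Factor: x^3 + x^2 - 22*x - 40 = (x - 5)*(x^2 + 6*x + 8) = (x - 5)*(x + 2)*(x + 4)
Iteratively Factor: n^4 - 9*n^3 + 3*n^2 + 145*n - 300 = (n - 5)*(n^3 - 4*n^2 - 17*n + 60) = (n - 5)*(n + 4)*(n^2 - 8*n + 15) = (n - 5)*(n - 3)*(n + 4)*(n - 5)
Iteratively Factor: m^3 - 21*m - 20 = (m + 4)*(m^2 - 4*m - 5) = (m - 5)*(m + 4)*(m + 1)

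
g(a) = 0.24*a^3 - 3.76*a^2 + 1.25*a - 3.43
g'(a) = 0.72*a^2 - 7.52*a + 1.25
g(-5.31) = -152.02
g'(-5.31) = 61.48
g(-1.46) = -14.02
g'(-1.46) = 13.76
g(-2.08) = -24.46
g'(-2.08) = 20.01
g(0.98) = -5.59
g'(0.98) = -5.43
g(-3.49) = -63.79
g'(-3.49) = 36.26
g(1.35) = -8.00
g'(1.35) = -7.59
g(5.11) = -63.20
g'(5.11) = -18.38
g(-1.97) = -22.32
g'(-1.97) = 18.86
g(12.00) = -115.15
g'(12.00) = 14.69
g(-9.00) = -494.20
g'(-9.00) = 127.25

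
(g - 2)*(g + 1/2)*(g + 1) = g^3 - g^2/2 - 5*g/2 - 1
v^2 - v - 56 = (v - 8)*(v + 7)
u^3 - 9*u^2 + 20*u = u*(u - 5)*(u - 4)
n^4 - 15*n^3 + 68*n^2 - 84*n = n*(n - 7)*(n - 6)*(n - 2)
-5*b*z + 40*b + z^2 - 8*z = (-5*b + z)*(z - 8)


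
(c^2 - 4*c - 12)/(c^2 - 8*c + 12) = (c + 2)/(c - 2)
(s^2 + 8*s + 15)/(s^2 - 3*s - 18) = (s + 5)/(s - 6)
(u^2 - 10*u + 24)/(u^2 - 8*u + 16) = (u - 6)/(u - 4)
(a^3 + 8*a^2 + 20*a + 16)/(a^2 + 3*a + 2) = (a^2 + 6*a + 8)/(a + 1)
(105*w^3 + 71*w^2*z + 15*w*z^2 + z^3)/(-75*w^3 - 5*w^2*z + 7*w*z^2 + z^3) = (21*w^2 + 10*w*z + z^2)/(-15*w^2 + 2*w*z + z^2)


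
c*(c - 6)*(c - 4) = c^3 - 10*c^2 + 24*c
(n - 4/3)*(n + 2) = n^2 + 2*n/3 - 8/3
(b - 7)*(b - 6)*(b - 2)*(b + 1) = b^4 - 14*b^3 + 53*b^2 - 16*b - 84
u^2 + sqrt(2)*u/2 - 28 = (u - 7*sqrt(2)/2)*(u + 4*sqrt(2))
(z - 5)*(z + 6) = z^2 + z - 30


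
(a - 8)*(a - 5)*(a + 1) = a^3 - 12*a^2 + 27*a + 40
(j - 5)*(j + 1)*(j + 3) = j^3 - j^2 - 17*j - 15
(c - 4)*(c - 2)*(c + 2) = c^3 - 4*c^2 - 4*c + 16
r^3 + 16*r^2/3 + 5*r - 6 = (r - 2/3)*(r + 3)^2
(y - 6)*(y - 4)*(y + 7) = y^3 - 3*y^2 - 46*y + 168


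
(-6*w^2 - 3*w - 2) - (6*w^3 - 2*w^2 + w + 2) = -6*w^3 - 4*w^2 - 4*w - 4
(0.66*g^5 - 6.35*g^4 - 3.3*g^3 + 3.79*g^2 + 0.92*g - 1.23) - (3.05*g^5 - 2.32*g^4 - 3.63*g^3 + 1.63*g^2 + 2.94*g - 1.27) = -2.39*g^5 - 4.03*g^4 + 0.33*g^3 + 2.16*g^2 - 2.02*g + 0.04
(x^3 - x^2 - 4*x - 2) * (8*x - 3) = 8*x^4 - 11*x^3 - 29*x^2 - 4*x + 6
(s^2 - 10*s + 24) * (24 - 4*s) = -4*s^3 + 64*s^2 - 336*s + 576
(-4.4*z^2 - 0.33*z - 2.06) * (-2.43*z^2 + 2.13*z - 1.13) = 10.692*z^4 - 8.5701*z^3 + 9.2749*z^2 - 4.0149*z + 2.3278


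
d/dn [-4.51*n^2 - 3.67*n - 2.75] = -9.02*n - 3.67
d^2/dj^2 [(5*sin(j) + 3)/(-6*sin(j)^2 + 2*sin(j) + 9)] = (-180*sin(j)^5 - 492*sin(j)^4 - 1152*sin(j)^3 + 78*sin(j)^2 + 1053*sin(j) + 168)/(-6*sin(j)^2 + 2*sin(j) + 9)^3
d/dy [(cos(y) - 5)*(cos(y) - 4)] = (9 - 2*cos(y))*sin(y)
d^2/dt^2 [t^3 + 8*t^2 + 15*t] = 6*t + 16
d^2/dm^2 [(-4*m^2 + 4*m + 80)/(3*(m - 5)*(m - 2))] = -16/(m^3 - 6*m^2 + 12*m - 8)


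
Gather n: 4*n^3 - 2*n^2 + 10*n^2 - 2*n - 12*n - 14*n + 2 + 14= 4*n^3 + 8*n^2 - 28*n + 16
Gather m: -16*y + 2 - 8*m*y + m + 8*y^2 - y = m*(1 - 8*y) + 8*y^2 - 17*y + 2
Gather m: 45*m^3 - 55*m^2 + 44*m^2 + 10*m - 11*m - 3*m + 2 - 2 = 45*m^3 - 11*m^2 - 4*m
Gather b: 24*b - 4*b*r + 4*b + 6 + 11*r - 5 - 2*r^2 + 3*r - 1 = b*(28 - 4*r) - 2*r^2 + 14*r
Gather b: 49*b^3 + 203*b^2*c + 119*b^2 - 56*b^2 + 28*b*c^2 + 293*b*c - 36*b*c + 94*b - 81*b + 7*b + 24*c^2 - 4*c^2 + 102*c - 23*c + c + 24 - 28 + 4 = 49*b^3 + b^2*(203*c + 63) + b*(28*c^2 + 257*c + 20) + 20*c^2 + 80*c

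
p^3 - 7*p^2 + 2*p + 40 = (p - 5)*(p - 4)*(p + 2)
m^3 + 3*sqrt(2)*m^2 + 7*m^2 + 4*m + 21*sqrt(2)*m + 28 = (m + 7)*(m + sqrt(2))*(m + 2*sqrt(2))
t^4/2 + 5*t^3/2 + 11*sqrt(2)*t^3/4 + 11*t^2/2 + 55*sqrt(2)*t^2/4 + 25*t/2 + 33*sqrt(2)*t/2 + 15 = (t/2 + 1)*(t + 3)*(t + sqrt(2)/2)*(t + 5*sqrt(2))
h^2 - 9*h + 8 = (h - 8)*(h - 1)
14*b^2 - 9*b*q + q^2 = (-7*b + q)*(-2*b + q)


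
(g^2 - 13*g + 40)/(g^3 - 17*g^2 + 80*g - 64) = (g - 5)/(g^2 - 9*g + 8)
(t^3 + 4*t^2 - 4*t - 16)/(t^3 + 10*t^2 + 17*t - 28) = (t^2 - 4)/(t^2 + 6*t - 7)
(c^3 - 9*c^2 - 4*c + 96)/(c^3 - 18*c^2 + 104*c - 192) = (c + 3)/(c - 6)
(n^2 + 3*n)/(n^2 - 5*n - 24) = n/(n - 8)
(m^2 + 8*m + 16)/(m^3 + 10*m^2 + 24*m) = (m + 4)/(m*(m + 6))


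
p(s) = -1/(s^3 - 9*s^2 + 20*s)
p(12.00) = 0.00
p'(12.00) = 0.00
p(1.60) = -0.08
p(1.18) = -0.08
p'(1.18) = 0.02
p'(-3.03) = 0.00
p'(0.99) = 0.04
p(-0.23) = 0.20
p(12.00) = 0.00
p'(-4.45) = 0.00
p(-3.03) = 0.01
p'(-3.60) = 0.00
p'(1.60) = -0.01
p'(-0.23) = 0.94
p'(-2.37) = 0.01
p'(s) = -(-3*s^2 + 18*s - 20)/(s^3 - 9*s^2 + 20*s)^2 = (3*s^2 - 18*s + 20)/(s^2*(s^2 - 9*s + 20)^2)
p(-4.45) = 0.00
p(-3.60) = 0.00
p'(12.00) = 0.00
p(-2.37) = 0.01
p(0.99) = -0.08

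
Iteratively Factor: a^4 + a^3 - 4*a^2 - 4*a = (a - 2)*(a^3 + 3*a^2 + 2*a) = (a - 2)*(a + 2)*(a^2 + a) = a*(a - 2)*(a + 2)*(a + 1)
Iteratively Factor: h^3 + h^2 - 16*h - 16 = (h + 1)*(h^2 - 16) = (h - 4)*(h + 1)*(h + 4)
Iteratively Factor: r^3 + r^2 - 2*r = (r + 2)*(r^2 - r) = (r - 1)*(r + 2)*(r)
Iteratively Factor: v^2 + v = (v)*(v + 1)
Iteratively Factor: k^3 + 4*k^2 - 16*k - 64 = (k + 4)*(k^2 - 16) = (k + 4)^2*(k - 4)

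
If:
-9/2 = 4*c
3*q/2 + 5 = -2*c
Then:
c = -9/8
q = -11/6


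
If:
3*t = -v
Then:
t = -v/3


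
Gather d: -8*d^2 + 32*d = -8*d^2 + 32*d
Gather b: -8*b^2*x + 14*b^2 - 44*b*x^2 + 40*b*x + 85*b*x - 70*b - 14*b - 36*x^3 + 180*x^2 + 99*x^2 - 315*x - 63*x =b^2*(14 - 8*x) + b*(-44*x^2 + 125*x - 84) - 36*x^3 + 279*x^2 - 378*x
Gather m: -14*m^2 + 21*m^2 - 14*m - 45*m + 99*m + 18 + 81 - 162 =7*m^2 + 40*m - 63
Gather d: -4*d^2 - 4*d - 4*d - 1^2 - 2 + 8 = -4*d^2 - 8*d + 5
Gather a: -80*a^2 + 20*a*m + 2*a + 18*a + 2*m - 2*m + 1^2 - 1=-80*a^2 + a*(20*m + 20)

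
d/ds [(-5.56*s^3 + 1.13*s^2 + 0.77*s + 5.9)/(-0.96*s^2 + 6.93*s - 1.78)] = (5.3376*s^4 - 77.0616*s^3 + 38.2605*s^2 + 7.3052*s - 42.2576)/(0.9216*s^4 - 13.3056*s^3 + 51.4425*s^2 - 24.6708*s + 3.1684)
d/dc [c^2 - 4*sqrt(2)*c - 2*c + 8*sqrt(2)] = 2*c - 4*sqrt(2) - 2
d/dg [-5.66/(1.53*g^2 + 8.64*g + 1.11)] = (17.3196*g + 48.9024)/(1.53*g^2 + 8.64*g + 1.11)^2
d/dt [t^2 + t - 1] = 2*t + 1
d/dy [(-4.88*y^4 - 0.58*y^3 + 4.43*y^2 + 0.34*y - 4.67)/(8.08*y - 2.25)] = (-118.2912*y^4 + 34.5472*y^3 + 39.7094*y^2 - 19.935*y + 36.9686)/(65.2864*y^2 - 36.36*y + 5.0625)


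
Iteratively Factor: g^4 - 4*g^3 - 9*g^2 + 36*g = (g + 3)*(g^3 - 7*g^2 + 12*g) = (g - 4)*(g + 3)*(g^2 - 3*g) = (g - 4)*(g - 3)*(g + 3)*(g)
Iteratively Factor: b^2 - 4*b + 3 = (b - 3)*(b - 1)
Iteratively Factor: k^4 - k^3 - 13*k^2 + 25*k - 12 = (k - 1)*(k^3 - 13*k + 12) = (k - 1)*(k + 4)*(k^2 - 4*k + 3) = (k - 1)^2*(k + 4)*(k - 3)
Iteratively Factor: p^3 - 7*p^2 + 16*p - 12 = (p - 2)*(p^2 - 5*p + 6) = (p - 3)*(p - 2)*(p - 2)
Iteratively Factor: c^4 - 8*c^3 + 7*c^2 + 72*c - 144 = (c - 4)*(c^3 - 4*c^2 - 9*c + 36) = (c - 4)*(c - 3)*(c^2 - c - 12) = (c - 4)*(c - 3)*(c + 3)*(c - 4)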